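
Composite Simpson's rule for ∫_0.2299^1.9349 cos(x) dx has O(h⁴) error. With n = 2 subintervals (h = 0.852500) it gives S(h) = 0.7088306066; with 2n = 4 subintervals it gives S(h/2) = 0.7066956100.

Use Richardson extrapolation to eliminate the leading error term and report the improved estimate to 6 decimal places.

0.706553

Method order is 4; weight 2^4 = 16.
Weighted: 11.3071297600 − 0.7088306066 = 10.5982991534
Divide by 2^4 − 1 = 15.
Extrapolated: 10.5982991534 / 15 = 0.7065532769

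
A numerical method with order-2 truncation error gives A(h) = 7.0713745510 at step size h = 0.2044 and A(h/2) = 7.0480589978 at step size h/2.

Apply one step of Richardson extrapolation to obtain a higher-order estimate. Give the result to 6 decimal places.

Order 2 gives 2^r = 4 and 2^r − 1 = 3.
4*7.0480589978 − 7.0713745510 = 21.1208614402
(4*7.0480589978 − 7.0713745510)/(4 − 1) = 7.0402871467

7.040287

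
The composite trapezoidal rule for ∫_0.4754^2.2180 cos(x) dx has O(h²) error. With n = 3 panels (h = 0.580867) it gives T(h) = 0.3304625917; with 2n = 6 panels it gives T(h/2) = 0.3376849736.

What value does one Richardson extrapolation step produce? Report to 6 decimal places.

0.340092

r = 2: numerator weight 4, denominator 3.
4×0.3376849736 − 0.3304625917 = 1.0202773027
Extrapolated: 1.0202773027 / 3 = 0.3400924342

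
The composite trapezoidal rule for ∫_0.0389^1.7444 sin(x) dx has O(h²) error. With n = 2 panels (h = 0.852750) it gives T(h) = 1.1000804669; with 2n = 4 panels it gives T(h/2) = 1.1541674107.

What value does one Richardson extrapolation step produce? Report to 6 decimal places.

Leading term ∝ h^2; use weight 4 = 2^2.
Difference of the inputs: 1.1541674107 − 1.1000804669 = 0.0540869438
Correction (A(h/2) − A(h))/(4 − 1) = 0.0540869438/3 = 0.0180289813
R = A(h/2) + (A(h/2) − A(h))/3 = 1.1541674107 + 0.0180289813 = 1.1721963920

1.172196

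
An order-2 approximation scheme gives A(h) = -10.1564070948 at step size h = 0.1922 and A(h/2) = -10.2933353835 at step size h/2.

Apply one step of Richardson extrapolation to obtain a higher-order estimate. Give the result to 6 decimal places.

-10.338978

Order 2 gives 2^r = 4 and 2^r − 1 = 3.
4*(-10.2933353835) − (-10.1564070948) = -31.0169344392
Divide by 2^2 − 1 = 3.
Extrapolated: (-31.0169344392) / 3 = -10.3389781464
Shift from A(h/2): −0.0456427629.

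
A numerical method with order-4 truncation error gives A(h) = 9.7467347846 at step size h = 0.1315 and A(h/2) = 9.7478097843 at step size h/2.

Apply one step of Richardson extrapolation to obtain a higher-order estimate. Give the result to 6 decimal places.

r = 4: numerator weight 16, denominator 15.
Weighted: 155.9649565488 − 9.7467347846 = 146.2182217642
Denominator 16 − 1 = 15.
So the Richardson estimate is 9.7478814509.

9.747881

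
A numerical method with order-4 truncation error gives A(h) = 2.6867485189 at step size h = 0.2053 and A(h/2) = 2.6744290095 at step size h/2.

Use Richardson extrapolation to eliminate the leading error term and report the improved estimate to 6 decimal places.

2.673608

Method order is 4; weight 2^4 = 16.
16 × 2.6744290095 = 42.7908641520; 42.7908641520 − 2.6867485189 = 40.1041156331
Denominator 16 − 1 = 15.
Result: 2.6736077089
Shift from A(h/2): −0.0008213006.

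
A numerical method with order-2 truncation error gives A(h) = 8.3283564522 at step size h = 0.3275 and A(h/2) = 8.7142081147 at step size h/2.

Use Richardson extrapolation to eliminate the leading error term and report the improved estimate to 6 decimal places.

Method order is 2; weight 2^2 = 4.
4*8.7142081147 = 34.8568324588; 34.8568324588 − 8.3283564522 = 26.5284760066
Divide by 2^2 − 1 = 3.
(4*8.7142081147 − 8.3283564522)/(4 − 1) = 8.8428253355

8.842825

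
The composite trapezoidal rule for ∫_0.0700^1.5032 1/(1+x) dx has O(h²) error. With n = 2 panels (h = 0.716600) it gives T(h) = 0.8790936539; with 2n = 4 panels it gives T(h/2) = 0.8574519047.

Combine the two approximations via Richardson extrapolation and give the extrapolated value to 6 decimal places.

0.850238

Leading term ∝ h^2; use weight 4 = 2^2.
Numerator 4·A(h/2) − A(h) = 4·0.8574519047 − 0.8790936539 = 2.5507139649
R = 2.5507139649/3 = 0.8502379883
Shift from A(h/2): −0.0072139164.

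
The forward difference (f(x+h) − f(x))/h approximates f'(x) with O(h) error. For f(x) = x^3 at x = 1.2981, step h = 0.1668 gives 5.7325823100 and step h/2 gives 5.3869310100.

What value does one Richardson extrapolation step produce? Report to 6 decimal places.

5.041280

Method order is 1; weight 2^1 = 2.
2 × 5.3869310100 = 10.7738620200; subtract 5.7325823100 → 5.0412797100
Divide by 2^1 − 1 = 1.
(2 × 5.3869310100 − 5.7325823100)/(2 − 1) = 5.0412797100
Correction |R − A(h/2)| = 3.457e-01; gap |A(h/2) − A(h)| = 3.457e-01.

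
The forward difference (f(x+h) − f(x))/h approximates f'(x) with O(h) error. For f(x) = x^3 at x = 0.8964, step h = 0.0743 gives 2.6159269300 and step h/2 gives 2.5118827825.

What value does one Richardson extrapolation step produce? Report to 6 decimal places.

2.407839

Error is O(h^1); halving h shrinks it by 2^1 = 2.
2·2.5118827825 = 5.0237655650; 5.0237655650 − 2.6159269300 = 2.4078386350
(2·2.5118827825 − 2.6159269300)/(2 − 1) = 2.4078386350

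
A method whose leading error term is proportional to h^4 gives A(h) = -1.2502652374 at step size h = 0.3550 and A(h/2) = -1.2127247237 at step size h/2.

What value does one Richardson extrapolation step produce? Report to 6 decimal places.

-1.210222

Method order is 4; weight 2^4 = 16.
16×(-1.2127247237) − (-1.2502652374) = -18.1533303418
Divide by 2^4 − 1 = 15.
So the Richardson estimate is -1.2102220228.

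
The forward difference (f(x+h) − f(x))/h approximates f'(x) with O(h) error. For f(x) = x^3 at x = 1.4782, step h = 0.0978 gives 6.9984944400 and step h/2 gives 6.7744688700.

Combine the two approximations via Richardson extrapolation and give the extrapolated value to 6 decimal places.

6.550443

With r = 1 the leading error scales as h^1, so the weight is 2^1 = 2.
2×6.7744688700 − 6.9984944400 = 6.5504433000
Denominator 2 − 1 = 1.
6.5504433000 ÷ 1 = 6.5504433000
Shift from A(h/2): −0.2240255700.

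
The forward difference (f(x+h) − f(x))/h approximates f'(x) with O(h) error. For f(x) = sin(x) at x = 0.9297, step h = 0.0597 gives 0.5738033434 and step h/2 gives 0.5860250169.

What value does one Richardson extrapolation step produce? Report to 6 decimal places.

Error is O(h^1); halving h shrinks it by 2^1 = 2.
2 × 0.5860250169 = 1.1720500338; subtract 0.5738033434 → 0.5982466904
(2 × 0.5860250169 − 0.5738033434)/(2 − 1) = 0.5982466904
Shift from A(h/2): +0.0122216735.

0.598247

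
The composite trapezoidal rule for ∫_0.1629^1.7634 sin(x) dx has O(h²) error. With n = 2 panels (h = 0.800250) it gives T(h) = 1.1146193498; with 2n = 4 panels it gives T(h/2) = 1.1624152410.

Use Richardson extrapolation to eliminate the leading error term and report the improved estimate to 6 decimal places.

1.178347

r = 2: numerator weight 4, denominator 3.
Top: 4(1.1624152410) − (1.1146193498) = 3.5350416142
Denominator 4 − 1 = 3.
3.5350416142 ÷ 3 = 1.1783472047
Gap between inputs: 4.780e-02; correction applied: +0.0159319637.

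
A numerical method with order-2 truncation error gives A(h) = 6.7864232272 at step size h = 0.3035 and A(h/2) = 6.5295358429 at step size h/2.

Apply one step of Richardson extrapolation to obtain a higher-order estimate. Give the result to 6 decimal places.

The method has order 2: 2^2 = 4.
Weighted: 26.1181433716 − 6.7864232272 = 19.3317201444
Denominator 4 − 1 = 3.
(4·6.5295358429 − 6.7864232272)/(4 − 1) = 6.4439067148

6.443907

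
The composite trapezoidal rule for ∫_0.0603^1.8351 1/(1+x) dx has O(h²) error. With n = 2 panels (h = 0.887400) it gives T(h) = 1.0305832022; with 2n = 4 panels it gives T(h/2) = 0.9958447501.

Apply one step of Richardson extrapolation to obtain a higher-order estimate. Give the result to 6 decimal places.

Method order is 2; weight 2^2 = 4.
Numerator 4·A(h/2) − A(h) = 4·0.9958447501 − 1.0305832022 = 2.9527957982
(4·0.9958447501 − 1.0305832022)/(4 − 1) = 0.9842652661
Gap between inputs: 3.474e-02; correction applied: −0.0115794840.

0.984265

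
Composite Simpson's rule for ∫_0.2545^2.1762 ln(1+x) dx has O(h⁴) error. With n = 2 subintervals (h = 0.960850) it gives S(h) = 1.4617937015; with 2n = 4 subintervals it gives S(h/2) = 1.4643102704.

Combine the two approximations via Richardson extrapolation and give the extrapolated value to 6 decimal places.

r = 4, so 2^r = 16.
Top: 16(1.4643102704) − (1.4617937015) = 21.9671706249
Divide by 2^4 − 1 = 15.
Extrapolated: 21.9671706249 / 15 = 1.4644780417

1.464478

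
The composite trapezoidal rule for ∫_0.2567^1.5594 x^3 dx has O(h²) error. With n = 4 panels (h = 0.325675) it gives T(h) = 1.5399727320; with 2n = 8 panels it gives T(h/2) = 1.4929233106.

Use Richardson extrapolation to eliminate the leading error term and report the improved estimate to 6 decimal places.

1.477240

Order 2 gives 2^r = 4 and 2^r − 1 = 3.
4·1.4929233106 = 5.9716932424; subtract 1.5399727320 → 4.4317205104
(4·1.4929233106 − 1.5399727320)/(4 − 1) = 1.4772401701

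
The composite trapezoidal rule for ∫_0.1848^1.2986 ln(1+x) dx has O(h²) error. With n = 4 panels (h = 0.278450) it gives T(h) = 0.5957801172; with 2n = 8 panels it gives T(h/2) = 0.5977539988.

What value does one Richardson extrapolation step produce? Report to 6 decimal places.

0.598412

With r = 2 the leading error scales as h^2, so the weight is 2^2 = 4.
Top: 4(0.5977539988) − (0.5957801172) = 1.7952358780
Denominator 4 − 1 = 3.
R = 1.7952358780/3 = 0.5984119593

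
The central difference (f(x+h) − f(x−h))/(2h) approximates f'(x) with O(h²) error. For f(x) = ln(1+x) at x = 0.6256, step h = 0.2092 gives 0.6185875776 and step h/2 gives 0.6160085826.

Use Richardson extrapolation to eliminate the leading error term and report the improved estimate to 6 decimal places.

0.615149

Error is O(h^2); halving h shrinks it by 2^2 = 4.
4·0.6160085826 = 2.4640343304; subtract 0.6185875776 → 1.8454467528
Denominator 4 − 1 = 3.
Extrapolated: 1.8454467528 / 3 = 0.6151489176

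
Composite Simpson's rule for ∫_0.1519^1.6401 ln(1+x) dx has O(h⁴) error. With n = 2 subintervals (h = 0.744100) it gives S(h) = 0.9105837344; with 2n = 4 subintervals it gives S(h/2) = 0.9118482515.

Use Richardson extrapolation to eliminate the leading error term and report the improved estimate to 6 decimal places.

Error is O(h^4); halving h shrinks it by 2^4 = 16.
Top: 16(0.9118482515) − (0.9105837344) = 13.6789882896
Extrapolated: 13.6789882896 / 15 = 0.9119325526

0.911933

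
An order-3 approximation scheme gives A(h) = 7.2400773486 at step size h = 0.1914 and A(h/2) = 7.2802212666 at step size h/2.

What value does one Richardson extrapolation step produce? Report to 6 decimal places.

Order 3 gives 2^r = 8 and 2^r − 1 = 7.
Weighted: 58.2417701328 − 7.2400773486 = 51.0016927842
Denominator 8 − 1 = 7.
(8×7.2802212666 − 7.2400773486)/(8 − 1) = 7.2859561120
Correction |R − A(h/2)| = 5.735e-03; gap |A(h/2) − A(h)| = 4.014e-02.

7.285956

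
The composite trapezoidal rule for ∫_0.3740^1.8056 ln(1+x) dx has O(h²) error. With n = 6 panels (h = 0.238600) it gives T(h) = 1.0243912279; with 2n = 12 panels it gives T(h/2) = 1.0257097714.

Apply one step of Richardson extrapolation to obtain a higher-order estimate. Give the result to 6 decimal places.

Order 2 gives 2^r = 4 and 2^r − 1 = 3.
2^2×A(h/2) = 4.1028390856; minus A(h) gives 3.0784478577.
Denominator 4 − 1 = 3.
Result: 1.0261492859

1.026149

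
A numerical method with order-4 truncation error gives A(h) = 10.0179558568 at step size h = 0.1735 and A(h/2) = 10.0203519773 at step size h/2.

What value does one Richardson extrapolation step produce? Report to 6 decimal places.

The method has order 4: 2^4 = 16.
16*10.0203519773 − 10.0179558568 = 150.3076757800
(16*10.0203519773 − 10.0179558568)/(16 − 1) = 10.0205117187
Shift from A(h/2): +0.0001597414.

10.020512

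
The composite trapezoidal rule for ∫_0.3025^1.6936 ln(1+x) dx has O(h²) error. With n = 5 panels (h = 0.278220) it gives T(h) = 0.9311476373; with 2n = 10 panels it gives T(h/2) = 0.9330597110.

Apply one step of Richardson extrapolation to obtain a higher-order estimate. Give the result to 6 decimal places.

0.933697

Error is O(h^2); halving h shrinks it by 2^2 = 4.
4·0.9330597110 − 0.9311476373 = 2.8010912067
Divide by 2^2 − 1 = 3.
2.8010912067 ÷ 3 = 0.9336970689
Gap between inputs: 1.912e-03; correction applied: +0.0006373579.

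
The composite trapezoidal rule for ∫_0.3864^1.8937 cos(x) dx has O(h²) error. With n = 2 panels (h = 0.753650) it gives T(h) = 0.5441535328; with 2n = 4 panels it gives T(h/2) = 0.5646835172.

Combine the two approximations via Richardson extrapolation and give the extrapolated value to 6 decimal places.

0.571527

With r = 2 the leading error scales as h^2, so the weight is 2^2 = 4.
4×0.5646835172 = 2.2587340688; subtract 0.5441535328 → 1.7145805360
Divide by 2^2 − 1 = 3.
R = 1.7145805360/3 = 0.5715268453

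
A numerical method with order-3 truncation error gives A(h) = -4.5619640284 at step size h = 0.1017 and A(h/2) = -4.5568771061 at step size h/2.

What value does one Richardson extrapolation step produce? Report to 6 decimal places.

-4.556150

Method order is 3; weight 2^3 = 8.
Difference of the inputs: -4.5568771061 − (-4.5619640284) = 0.0050869223
Divide by 2^3 − 1 = 7: 0.0050869223/7 = 0.0007267032
R = A(h/2) + (A(h/2) − A(h))/7 = -4.5568771061 + 0.0007267032 = -4.5561504029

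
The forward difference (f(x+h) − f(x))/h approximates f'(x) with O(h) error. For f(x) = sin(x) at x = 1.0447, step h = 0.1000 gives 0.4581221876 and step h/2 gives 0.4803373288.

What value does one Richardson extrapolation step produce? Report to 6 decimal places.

0.502552

With r = 1 the leading error scales as h^1, so the weight is 2^1 = 2.
2^1*A(h/2) = 0.9606746576; minus A(h) gives 0.5025524700.
R = 0.5025524700/1 = 0.5025524700
Correction |R − A(h/2)| = 2.222e-02; gap |A(h/2) − A(h)| = 2.222e-02.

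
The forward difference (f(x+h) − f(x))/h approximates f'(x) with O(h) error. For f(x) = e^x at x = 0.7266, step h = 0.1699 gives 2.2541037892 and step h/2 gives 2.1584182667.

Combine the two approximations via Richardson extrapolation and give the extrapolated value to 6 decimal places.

With r = 1 the leading error scales as h^1, so the weight is 2^1 = 2.
Weighted: 4.3168365334 − 2.2541037892 = 2.0627327442
2.0627327442 ÷ 1 = 2.0627327442

2.062733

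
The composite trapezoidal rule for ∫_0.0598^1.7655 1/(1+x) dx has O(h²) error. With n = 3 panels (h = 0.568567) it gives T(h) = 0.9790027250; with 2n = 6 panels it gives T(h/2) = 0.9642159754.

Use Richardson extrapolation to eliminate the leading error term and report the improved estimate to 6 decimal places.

Order 2 gives 2^r = 4 and 2^r − 1 = 3.
4 × 0.9642159754 = 3.8568639016; subtract 0.9790027250 → 2.8778611766
Denominator 4 − 1 = 3.
2.8778611766 ÷ 3 = 0.9592870589

0.959287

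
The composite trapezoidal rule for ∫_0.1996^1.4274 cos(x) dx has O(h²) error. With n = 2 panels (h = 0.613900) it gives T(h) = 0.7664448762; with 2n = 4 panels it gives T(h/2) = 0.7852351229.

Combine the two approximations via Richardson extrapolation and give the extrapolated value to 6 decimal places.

0.791499

r = 2, so 2^r = 4.
Numerator 4 × A(h/2) − A(h) = 4 × 0.7852351229 − 0.7664448762 = 2.3744956154
Denominator 4 − 1 = 3.
Result: 0.7914985385
Gap between inputs: 1.879e-02; correction applied: +0.0062634156.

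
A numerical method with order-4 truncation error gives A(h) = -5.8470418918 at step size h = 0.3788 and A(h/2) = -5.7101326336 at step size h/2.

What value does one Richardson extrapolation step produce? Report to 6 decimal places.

r = 4: numerator weight 16, denominator 15.
2^4 × A(h/2) = -91.3621221376; minus A(h) gives -85.5150802458.
(16 × (-5.7101326336) − (-5.8470418918))/(16 − 1) = -5.7010053497
Gap between inputs: 1.369e-01; correction applied: +0.0091272839.

-5.701005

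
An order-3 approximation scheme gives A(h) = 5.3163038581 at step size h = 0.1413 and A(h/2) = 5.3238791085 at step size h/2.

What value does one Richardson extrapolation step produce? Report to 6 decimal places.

r = 3: numerator weight 8, denominator 7.
8 × 5.3238791085 = 42.5910328680; subtract 5.3163038581 → 37.2747290099
37.2747290099 ÷ 7 = 5.3249612871

5.324961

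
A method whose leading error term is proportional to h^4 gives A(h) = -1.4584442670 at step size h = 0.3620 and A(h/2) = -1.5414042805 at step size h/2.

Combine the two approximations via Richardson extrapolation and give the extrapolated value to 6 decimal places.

-1.546935

Error is O(h^4); halving h shrinks it by 2^4 = 16.
2^4*A(h/2) = -24.6624684880; minus A(h) gives -23.2040242210.
Denominator 16 − 1 = 15.
Result: -1.5469349481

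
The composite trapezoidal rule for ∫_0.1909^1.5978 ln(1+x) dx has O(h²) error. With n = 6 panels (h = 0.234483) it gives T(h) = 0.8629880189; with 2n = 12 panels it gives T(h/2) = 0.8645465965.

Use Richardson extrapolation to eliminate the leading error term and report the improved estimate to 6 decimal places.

Order 2 gives 2^r = 4 and 2^r − 1 = 3.
4 × 0.8645465965 − 0.8629880189 = 2.5951983671
Extrapolated: 2.5951983671 / 3 = 0.8650661224

0.865066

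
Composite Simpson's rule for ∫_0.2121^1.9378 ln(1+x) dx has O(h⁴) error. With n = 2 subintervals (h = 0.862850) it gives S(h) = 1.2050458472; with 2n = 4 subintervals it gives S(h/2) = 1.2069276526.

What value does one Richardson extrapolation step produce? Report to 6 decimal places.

The method has order 4: 2^4 = 16.
A(h/2) − A(h) = 1.2069276526 − 1.2050458472 = 0.0018818054
Divide by 2^4 − 1 = 15: 0.0018818054/15 = 0.0001254537
R = 1.2069276526 + 0.0001254537 = 1.2070531063

1.207053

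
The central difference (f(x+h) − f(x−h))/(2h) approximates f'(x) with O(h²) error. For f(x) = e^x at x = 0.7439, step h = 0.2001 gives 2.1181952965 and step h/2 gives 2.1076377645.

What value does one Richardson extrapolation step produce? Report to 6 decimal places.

2.104119

Method order is 2; weight 2^2 = 4.
2^2*A(h/2) = 8.4305510580; minus A(h) gives 6.3123557615.
6.3123557615 ÷ 3 = 2.1041185872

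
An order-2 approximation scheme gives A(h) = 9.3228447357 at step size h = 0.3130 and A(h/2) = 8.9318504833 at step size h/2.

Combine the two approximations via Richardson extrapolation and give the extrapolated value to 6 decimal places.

Method order is 2; weight 2^2 = 4.
A(h/2) − A(h) = 8.9318504833 − 9.3228447357 = -0.3909942524
Divide by 2^2 − 1 = 3: (-0.3909942524)/3 = -0.1303314175
R = 8.9318504833 − 0.1303314175 = 8.8015190658

8.801519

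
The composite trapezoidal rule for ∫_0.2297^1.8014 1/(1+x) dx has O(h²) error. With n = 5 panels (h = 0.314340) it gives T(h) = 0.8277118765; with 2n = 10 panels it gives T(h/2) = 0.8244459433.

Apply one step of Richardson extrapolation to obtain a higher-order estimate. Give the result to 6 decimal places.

r = 2: numerator weight 4, denominator 3.
Weighted: 3.2977837732 − 0.8277118765 = 2.4700718967
Denominator 4 − 1 = 3.
R = 2.4700718967/3 = 0.8233572989
Shift from A(h/2): −0.0010886444.

0.823357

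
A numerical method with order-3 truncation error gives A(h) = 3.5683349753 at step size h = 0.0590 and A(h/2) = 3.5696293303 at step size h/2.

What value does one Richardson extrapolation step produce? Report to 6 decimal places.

3.569814

The method has order 3: 2^3 = 8.
Weighted: 28.5570346424 − 3.5683349753 = 24.9886996671
Divide by 2^3 − 1 = 7.
24.9886996671 ÷ 7 = 3.5698142382
Correction |R − A(h/2)| = 1.849e-04; gap |A(h/2) − A(h)| = 1.294e-03.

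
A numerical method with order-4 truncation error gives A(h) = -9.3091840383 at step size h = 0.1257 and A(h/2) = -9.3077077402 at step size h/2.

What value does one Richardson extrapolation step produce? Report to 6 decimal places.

-9.307609

r = 4: numerator weight 16, denominator 15.
16*(-9.3077077402) − (-9.3091840383) = -139.6141398049
(16*(-9.3077077402) − (-9.3091840383))/(16 − 1) = -9.3076093203
Gap between inputs: 1.476e-03; correction applied: +0.0000984199.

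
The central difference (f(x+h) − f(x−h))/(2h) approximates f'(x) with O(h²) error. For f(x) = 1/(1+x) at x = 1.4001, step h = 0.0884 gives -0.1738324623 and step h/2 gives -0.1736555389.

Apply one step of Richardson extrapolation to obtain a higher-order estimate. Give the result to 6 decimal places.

Order 2 gives 2^r = 4 and 2^r − 1 = 3.
4×(-0.1736555389) = -0.6946221556; subtract (-0.1738324623) → -0.5207896933
Divide by 2^2 − 1 = 3.
(-0.5207896933) ÷ 3 = -0.1735965644

-0.173597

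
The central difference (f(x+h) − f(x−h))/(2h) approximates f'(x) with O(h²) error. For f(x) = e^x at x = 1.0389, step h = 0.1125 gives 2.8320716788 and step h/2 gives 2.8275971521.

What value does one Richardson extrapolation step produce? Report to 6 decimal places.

Method order is 2; weight 2^2 = 4.
Top: 4(2.8275971521) − (2.8320716788) = 8.4783169296
Divide by 2^2 − 1 = 3.
So the Richardson estimate is 2.8261056432.
Shift from A(h/2): −0.0014915089.

2.826106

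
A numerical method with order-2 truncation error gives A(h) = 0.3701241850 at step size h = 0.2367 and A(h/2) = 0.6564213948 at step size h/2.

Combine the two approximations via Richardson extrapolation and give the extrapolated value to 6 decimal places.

r = 2, so 2^r = 4.
2^2*A(h/2) = 2.6256855792; minus A(h) gives 2.2555613942.
Denominator 4 − 1 = 3.
2.2555613942 ÷ 3 = 0.7518537981

0.751854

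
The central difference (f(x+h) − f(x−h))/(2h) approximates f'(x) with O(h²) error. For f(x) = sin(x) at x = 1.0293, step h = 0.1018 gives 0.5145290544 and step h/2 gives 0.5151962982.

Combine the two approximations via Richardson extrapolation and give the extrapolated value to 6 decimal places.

Leading term ∝ h^2; use weight 4 = 2^2.
Numerator 4×A(h/2) − A(h) = 4×0.5151962982 − 0.5145290544 = 1.5462561384
1.5462561384 ÷ 3 = 0.5154187128
Gap between inputs: 6.672e-04; correction applied: +0.0002224146.

0.515419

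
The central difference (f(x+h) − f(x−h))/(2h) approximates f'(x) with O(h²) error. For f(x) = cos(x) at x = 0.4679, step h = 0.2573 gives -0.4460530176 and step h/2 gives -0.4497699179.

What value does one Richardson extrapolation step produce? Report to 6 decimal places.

r = 2: numerator weight 4, denominator 3.
4 × (-0.4497699179) = -1.7990796716; subtract (-0.4460530176) → -1.3530266540
Divide by 2^2 − 1 = 3.
(-1.3530266540) ÷ 3 = -0.4510088847

-0.451009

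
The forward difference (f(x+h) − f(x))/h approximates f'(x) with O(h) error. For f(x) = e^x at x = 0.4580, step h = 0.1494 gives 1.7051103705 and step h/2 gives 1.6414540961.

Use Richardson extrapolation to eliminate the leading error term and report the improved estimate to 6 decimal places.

r = 1, so 2^r = 2.
2 × 1.6414540961 = 3.2829081922; 3.2829081922 − 1.7051103705 = 1.5777978217
R = 1.5777978217/1 = 1.5777978217
Shift from A(h/2): −0.0636562744.

1.577798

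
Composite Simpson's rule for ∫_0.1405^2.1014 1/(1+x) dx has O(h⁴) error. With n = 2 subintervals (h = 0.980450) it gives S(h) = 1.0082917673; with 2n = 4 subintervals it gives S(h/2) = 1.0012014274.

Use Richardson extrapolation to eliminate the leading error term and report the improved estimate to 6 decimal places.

1.000729

Error is O(h^4); halving h shrinks it by 2^4 = 16.
16 × 1.0012014274 = 16.0192228384; 16.0192228384 − 1.0082917673 = 15.0109310711
Extrapolated: 15.0109310711 / 15 = 1.0007287381
Correction |R − A(h/2)| = 4.727e-04; gap |A(h/2) − A(h)| = 7.090e-03.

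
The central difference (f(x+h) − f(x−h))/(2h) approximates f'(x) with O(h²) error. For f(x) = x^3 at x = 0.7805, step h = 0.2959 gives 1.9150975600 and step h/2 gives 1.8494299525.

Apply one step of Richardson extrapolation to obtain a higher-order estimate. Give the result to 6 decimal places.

Order 2 gives 2^r = 4 and 2^r − 1 = 3.
2^2*A(h/2) = 7.3977198100; minus A(h) gives 5.4826222500.
5.4826222500 ÷ 3 = 1.8275407500
Correction |R − A(h/2)| = 2.189e-02; gap |A(h/2) − A(h)| = 6.567e-02.

1.827541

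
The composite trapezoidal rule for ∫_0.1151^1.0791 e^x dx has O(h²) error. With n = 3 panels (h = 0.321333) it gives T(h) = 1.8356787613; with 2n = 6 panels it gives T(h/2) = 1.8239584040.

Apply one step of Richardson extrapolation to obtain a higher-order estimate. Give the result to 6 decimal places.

1.820052

r = 2: numerator weight 4, denominator 3.
Top: 4(1.8239584040) − (1.8356787613) = 5.4601548547
(4×1.8239584040 − 1.8356787613)/(4 − 1) = 1.8200516182
Shift from A(h/2): −0.0039067858.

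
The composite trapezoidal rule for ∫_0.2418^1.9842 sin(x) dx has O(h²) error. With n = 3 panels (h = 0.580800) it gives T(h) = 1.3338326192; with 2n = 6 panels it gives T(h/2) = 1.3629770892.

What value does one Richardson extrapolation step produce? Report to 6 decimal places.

The method has order 2: 2^2 = 4.
4 × 1.3629770892 = 5.4519083568; subtract 1.3338326192 → 4.1180757376
Denominator 4 − 1 = 3.
(4 × 1.3629770892 − 1.3338326192)/(4 − 1) = 1.3726919125
Shift from A(h/2): +0.0097148233.

1.372692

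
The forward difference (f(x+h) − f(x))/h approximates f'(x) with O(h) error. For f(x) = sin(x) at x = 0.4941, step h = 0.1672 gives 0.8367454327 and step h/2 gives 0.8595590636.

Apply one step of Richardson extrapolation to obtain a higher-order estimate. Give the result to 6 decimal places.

0.882373

r = 1: numerator weight 2, denominator 1.
2^1×A(h/2) = 1.7191181272; minus A(h) gives 0.8823726945.
Denominator 2 − 1 = 1.
So the Richardson estimate is 0.8823726945.
Gap between inputs: 2.281e-02; correction applied: +0.0228136309.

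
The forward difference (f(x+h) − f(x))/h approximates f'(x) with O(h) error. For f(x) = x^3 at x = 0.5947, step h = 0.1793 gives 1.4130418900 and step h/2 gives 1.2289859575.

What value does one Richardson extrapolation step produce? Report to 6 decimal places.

1.044930

Order 1 gives 2^r = 2 and 2^r − 1 = 1.
2 × 1.2289859575 − 1.4130418900 = 1.0449300250
Divide by 2^1 − 1 = 1.
(2 × 1.2289859575 − 1.4130418900)/(2 − 1) = 1.0449300250
Gap between inputs: 1.841e-01; correction applied: −0.1840559325.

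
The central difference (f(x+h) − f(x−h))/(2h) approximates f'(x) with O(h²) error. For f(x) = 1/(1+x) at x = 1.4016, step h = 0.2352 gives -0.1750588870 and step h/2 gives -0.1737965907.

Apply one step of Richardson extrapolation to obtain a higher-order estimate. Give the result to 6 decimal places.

Method order is 2; weight 2^2 = 4.
Top: 4(-0.1737965907) − (-0.1750588870) = -0.5201274758
Denominator 4 − 1 = 3.
R = (-0.5201274758)/3 = -0.1733758253

-0.173376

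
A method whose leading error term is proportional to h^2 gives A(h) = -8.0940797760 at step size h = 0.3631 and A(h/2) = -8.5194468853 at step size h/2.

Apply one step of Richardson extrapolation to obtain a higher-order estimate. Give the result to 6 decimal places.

Order 2 gives 2^r = 4 and 2^r − 1 = 3.
4×(-8.5194468853) = -34.0777875412; subtract (-8.0940797760) → -25.9837077652
Divide by 2^2 − 1 = 3.
R = (-25.9837077652)/3 = -8.6612359217
Gap between inputs: 4.254e-01; correction applied: −0.1417890364.

-8.661236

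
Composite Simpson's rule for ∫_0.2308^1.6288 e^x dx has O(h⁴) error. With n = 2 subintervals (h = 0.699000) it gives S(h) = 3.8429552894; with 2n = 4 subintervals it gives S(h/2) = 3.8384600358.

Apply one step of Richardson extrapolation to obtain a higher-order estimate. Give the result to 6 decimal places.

Error is O(h^4); halving h shrinks it by 2^4 = 16.
16·3.8384600358 = 61.4153605728; subtract 3.8429552894 → 57.5724052834
57.5724052834 ÷ 15 = 3.8381603522

3.838160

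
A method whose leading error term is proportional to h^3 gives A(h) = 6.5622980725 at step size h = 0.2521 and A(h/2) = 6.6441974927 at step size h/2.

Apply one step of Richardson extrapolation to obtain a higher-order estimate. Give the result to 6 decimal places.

Order 3 gives 2^r = 8 and 2^r − 1 = 7.
Numerator 8 × A(h/2) − A(h) = 8 × 6.6441974927 − 6.5622980725 = 46.5912818691
Divide by 2^3 − 1 = 7.
(8 × 6.6441974927 − 6.5622980725)/(8 − 1) = 6.6558974099
Correction |R − A(h/2)| = 1.170e-02; gap |A(h/2) − A(h)| = 8.190e-02.

6.655897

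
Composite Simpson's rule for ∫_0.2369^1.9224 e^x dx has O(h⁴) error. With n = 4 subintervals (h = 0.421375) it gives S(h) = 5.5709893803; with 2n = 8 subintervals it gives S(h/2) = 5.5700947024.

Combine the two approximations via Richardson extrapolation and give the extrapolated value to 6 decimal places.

With r = 4 the leading error scales as h^4, so the weight is 2^4 = 16.
2^4 × A(h/2) = 89.1215152384; minus A(h) gives 83.5505258581.
Denominator 16 − 1 = 15.
R = 83.5505258581/15 = 5.5700350572
Correction |R − A(h/2)| = 5.965e-05; gap |A(h/2) − A(h)| = 8.947e-04.

5.570035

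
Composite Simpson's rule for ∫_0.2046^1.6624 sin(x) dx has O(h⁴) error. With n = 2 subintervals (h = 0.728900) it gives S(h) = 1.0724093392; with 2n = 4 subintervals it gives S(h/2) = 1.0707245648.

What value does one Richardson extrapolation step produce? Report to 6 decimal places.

1.070612

r = 4: numerator weight 16, denominator 15.
16 × 1.0707245648 = 17.1315930368; subtract 1.0724093392 → 16.0591836976
Divide by 2^4 − 1 = 15.
Extrapolated: 16.0591836976 / 15 = 1.0706122465
Shift from A(h/2): −0.0001123183.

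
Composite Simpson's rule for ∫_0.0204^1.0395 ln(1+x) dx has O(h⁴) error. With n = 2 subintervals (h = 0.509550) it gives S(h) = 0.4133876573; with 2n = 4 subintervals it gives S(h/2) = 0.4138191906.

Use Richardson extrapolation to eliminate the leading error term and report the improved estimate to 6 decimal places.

0.413848

Order 4 gives 2^r = 16 and 2^r − 1 = 15.
16*0.4138191906 = 6.6211070496; subtract 0.4133876573 → 6.2077193923
Denominator 16 − 1 = 15.
R = 6.2077193923/15 = 0.4138479595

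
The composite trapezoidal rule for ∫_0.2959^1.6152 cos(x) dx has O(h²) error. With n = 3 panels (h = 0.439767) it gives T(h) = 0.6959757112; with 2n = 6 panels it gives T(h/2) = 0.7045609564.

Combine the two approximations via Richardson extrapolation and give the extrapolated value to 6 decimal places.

The method has order 2: 2^2 = 4.
4·0.7045609564 = 2.8182438256; 2.8182438256 − 0.6959757112 = 2.1222681144
Divide by 2^2 − 1 = 3.
Extrapolated: 2.1222681144 / 3 = 0.7074227048
Correction |R − A(h/2)| = 2.862e-03; gap |A(h/2) − A(h)| = 8.585e-03.

0.707423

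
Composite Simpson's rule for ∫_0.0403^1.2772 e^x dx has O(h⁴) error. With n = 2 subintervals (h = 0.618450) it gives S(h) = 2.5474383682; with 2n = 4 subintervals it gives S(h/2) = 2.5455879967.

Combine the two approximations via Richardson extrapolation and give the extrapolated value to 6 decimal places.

2.545465

With r = 4 the leading error scales as h^4, so the weight is 2^4 = 16.
Top: 16(2.5455879967) − (2.5474383682) = 38.1819695790
R = 38.1819695790/15 = 2.5454646386
Gap between inputs: 1.850e-03; correction applied: −0.0001233581.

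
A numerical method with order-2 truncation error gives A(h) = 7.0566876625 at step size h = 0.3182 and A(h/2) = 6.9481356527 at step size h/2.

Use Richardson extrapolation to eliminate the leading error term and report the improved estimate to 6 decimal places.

Order 2 gives 2^r = 4 and 2^r − 1 = 3.
Difference of the inputs: 6.9481356527 − 7.0566876625 = -0.1085520098
Correction (A(h/2) − A(h))/(4 − 1) = (-0.1085520098)/3 = -0.0361840033
R = A(h/2) + (A(h/2) − A(h))/3 = 6.9481356527 − 0.0361840033 = 6.9119516494
Correction |R − A(h/2)| = 3.618e-02; gap |A(h/2) − A(h)| = 1.086e-01.

6.911952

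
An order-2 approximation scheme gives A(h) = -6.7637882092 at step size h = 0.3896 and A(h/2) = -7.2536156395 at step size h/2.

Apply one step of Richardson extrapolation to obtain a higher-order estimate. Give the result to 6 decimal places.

-7.416891

Order 2 gives 2^r = 4 and 2^r − 1 = 3.
4×(-7.2536156395) = -29.0144625580; (-29.0144625580) − (-6.7637882092) = -22.2506743488
Divide by 2^2 − 1 = 3.
So the Richardson estimate is -7.4168914496.
Correction |R − A(h/2)| = 1.633e-01; gap |A(h/2) − A(h)| = 4.898e-01.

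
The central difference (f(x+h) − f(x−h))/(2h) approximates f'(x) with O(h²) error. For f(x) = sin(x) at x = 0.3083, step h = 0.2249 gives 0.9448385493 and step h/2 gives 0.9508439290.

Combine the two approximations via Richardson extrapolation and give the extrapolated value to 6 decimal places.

0.952846

The method has order 2: 2^2 = 4.
2^2*A(h/2) = 3.8033757160; minus A(h) gives 2.8585371667.
Divide by 2^2 − 1 = 3.
(4*0.9508439290 − 0.9448385493)/(4 − 1) = 0.9528457222
Gap between inputs: 6.005e-03; correction applied: +0.0020017932.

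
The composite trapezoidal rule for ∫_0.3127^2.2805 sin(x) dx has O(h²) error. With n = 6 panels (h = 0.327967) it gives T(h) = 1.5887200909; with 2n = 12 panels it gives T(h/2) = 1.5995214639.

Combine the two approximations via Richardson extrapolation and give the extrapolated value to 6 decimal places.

r = 2: numerator weight 4, denominator 3.
Difference of the inputs: 1.5995214639 − 1.5887200909 = 0.0108013730
Correction (A(h/2) − A(h))/(4 − 1) = 0.0108013730/3 = 0.0036004577
R = A(h/2) + (A(h/2) − A(h))/3 = 1.5995214639 + 0.0036004577 = 1.6031219216

1.603122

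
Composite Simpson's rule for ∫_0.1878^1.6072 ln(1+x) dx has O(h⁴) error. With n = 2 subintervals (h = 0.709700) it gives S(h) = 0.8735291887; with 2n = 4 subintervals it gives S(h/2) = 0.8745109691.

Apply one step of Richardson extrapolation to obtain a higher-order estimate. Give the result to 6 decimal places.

The method has order 4: 2^4 = 16.
Top: 16(0.8745109691) − (0.8735291887) = 13.1186463169
13.1186463169 ÷ 15 = 0.8745764211

0.874576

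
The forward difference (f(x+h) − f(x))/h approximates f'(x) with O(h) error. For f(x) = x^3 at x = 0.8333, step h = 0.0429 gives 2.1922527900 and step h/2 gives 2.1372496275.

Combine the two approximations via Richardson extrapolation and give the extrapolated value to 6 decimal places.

The method has order 1: 2^1 = 2.
2^1 × A(h/2) = 4.2744992550; minus A(h) gives 2.0822464650.
(2 × 2.1372496275 − 2.1922527900)/(2 − 1) = 2.0822464650

2.082246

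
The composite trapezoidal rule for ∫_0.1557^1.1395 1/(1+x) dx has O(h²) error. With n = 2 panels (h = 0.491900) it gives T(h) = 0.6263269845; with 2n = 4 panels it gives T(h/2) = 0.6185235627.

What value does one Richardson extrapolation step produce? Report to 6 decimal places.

Error is O(h^2); halving h shrinks it by 2^2 = 4.
Weighted: 2.4740942508 − 0.6263269845 = 1.8477672663
Extrapolated: 1.8477672663 / 3 = 0.6159224221

0.615922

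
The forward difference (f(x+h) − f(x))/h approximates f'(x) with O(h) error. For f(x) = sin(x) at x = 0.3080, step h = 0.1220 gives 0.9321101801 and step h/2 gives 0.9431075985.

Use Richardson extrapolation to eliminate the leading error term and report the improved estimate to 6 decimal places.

0.954105

The method has order 1: 2^1 = 2.
Weighted: 1.8862151970 − 0.9321101801 = 0.9541050169
0.9541050169 ÷ 1 = 0.9541050169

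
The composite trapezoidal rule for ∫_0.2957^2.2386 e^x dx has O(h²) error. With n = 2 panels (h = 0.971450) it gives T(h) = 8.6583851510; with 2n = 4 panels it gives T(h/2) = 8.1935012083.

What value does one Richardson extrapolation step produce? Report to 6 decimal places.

With r = 2 the leading error scales as h^2, so the weight is 2^2 = 4.
Difference of the inputs: 8.1935012083 − 8.6583851510 = -0.4648839427
Correction (A(h/2) − A(h))/(4 − 1) = (-0.4648839427)/3 = -0.1549613142
R = 8.1935012083 − 0.1549613142 = 8.0385398941

8.038540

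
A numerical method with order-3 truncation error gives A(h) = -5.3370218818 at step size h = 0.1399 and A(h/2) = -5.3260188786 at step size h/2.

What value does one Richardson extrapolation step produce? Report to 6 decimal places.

Error is O(h^3); halving h shrinks it by 2^3 = 8.
Top: 8(-5.3260188786) − (-5.3370218818) = -37.2711291470
(8 × (-5.3260188786) − (-5.3370218818))/(8 − 1) = -5.3244470210

-5.324447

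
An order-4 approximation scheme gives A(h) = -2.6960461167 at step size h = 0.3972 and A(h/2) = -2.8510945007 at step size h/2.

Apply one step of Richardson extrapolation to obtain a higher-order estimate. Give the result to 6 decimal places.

With r = 4 the leading error scales as h^4, so the weight is 2^4 = 16.
Difference of the inputs: -2.8510945007 − (-2.6960461167) = -0.1550483840
Divide by 2^4 − 1 = 15: (-0.1550483840)/15 = -0.0103365589
R = A(h/2) + (A(h/2) − A(h))/15 = -2.8510945007 − 0.0103365589 = -2.8614310596

-2.861431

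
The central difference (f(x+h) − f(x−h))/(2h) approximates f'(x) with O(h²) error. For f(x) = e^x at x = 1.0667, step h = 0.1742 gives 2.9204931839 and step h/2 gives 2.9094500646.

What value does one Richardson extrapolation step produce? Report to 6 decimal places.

The method has order 2: 2^2 = 4.
4 × 2.9094500646 − 2.9204931839 = 8.7173070745
Divide by 2^2 − 1 = 3.
So the Richardson estimate is 2.9057690248.

2.905769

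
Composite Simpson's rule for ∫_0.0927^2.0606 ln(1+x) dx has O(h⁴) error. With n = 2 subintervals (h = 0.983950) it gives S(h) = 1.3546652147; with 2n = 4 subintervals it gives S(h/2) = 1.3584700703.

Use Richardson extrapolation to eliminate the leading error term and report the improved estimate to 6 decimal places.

The method has order 4: 2^4 = 16.
2^4*A(h/2) = 21.7355211248; minus A(h) gives 20.3808559101.
Divide by 2^4 − 1 = 15.
Extrapolated: 20.3808559101 / 15 = 1.3587237273
Gap between inputs: 3.805e-03; correction applied: +0.0002536570.

1.358724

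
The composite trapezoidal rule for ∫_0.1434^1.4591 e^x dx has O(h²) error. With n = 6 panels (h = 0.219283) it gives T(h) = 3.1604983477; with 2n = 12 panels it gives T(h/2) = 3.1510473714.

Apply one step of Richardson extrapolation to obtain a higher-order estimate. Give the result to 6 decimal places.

3.147897

Error is O(h^2); halving h shrinks it by 2^2 = 4.
Difference of the inputs: 3.1510473714 − 3.1604983477 = -0.0094509763
Divide by 2^2 − 1 = 3: (-0.0094509763)/3 = -0.0031503254
R = A(h/2) + (A(h/2) − A(h))/3 = 3.1510473714 − 0.0031503254 = 3.1478970460
Correction |R − A(h/2)| = 3.150e-03; gap |A(h/2) − A(h)| = 9.451e-03.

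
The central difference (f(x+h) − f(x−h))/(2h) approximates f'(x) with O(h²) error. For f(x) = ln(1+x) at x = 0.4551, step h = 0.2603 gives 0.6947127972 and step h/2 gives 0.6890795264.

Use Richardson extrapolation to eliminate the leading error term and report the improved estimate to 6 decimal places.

0.687202

Error is O(h^2); halving h shrinks it by 2^2 = 4.
4*0.6890795264 = 2.7563181056; 2.7563181056 − 0.6947127972 = 2.0616053084
2.0616053084 ÷ 3 = 0.6872017695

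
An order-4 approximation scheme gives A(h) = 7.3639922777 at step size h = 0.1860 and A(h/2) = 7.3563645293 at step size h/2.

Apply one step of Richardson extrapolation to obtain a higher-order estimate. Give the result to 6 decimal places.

The method has order 4: 2^4 = 16.
Weighted: 117.7018324688 − 7.3639922777 = 110.3378401911
R = 110.3378401911/15 = 7.3558560127

7.355856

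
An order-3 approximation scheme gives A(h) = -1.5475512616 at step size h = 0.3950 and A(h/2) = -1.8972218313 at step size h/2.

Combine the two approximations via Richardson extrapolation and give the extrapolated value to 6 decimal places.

Error is O(h^3); halving h shrinks it by 2^3 = 8.
2^3 × A(h/2) = -15.1777746504; minus A(h) gives -13.6302233888.
Denominator 8 − 1 = 7.
R = (-13.6302233888)/7 = -1.9471747698

-1.947175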